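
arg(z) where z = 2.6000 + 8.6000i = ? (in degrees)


Re = 2.6, Im = 8.6
arg = atan2(8.6, 2.6) = 73.1786 degrees

arg(z) = 73.1786 degrees


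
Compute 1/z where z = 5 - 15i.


|z|^2 = 25+225 = 250
1/z = (5 + 15i)/250

1/z = 0.0200 + 0.0600i


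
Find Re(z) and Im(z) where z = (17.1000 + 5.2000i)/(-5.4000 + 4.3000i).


Multiply by conjugate: (17.1000 + 5.2000i)(-5.4000 - 4.3000i) / ((-5.4)^2 + 4.3^2)
Numerator real = 17.1*(-5.4) + 5.2*4.3 = -69.98
Numerator imag = 5.2*(-5.4) - 17.1*4.3 = -101.61
Denominator = 47.65
Re(z) = -69.98/47.65 = -1.4686
Im(z) = -101.61/47.65 = -2.1324

Re(z) = -1.4686, Im(z) = -2.1324


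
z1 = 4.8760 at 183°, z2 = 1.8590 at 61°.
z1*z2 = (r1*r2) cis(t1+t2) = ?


r = 4.8760 * 1.8590 = 9.0645
theta = 183° + 61° = 244° = 244° (mod 360)

9.0645 cis(244°)


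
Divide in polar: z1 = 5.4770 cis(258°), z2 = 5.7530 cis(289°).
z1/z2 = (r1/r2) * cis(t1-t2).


r = 5.4770 / 5.7530 = 0.9520
theta = 258° - 289° = -31° = 329° (mod 360)

0.9520 cis(329°)


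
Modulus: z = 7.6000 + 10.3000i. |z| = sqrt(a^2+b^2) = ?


|z| = sqrt(7.6^2 + 10.3^2) = sqrt(57.76 + 106.09) = sqrt(163.85) = 12.8004

|z| = 12.8004


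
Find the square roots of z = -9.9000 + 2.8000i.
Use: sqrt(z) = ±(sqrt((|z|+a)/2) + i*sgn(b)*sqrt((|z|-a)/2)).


|z| = sqrt(98.01+7.84) = 10.2883
sqrt((|z|+a)/2) = sqrt((10.2883+(-9.9))/2) = sqrt(0.1942) = 0.4406
sqrt((|z|-a)/2) = sqrt((10.2883-(-9.9))/2) = sqrt(10.0942) = 3.1771

±(0.4406 + 3.1771i) i.e. 0.4406 + 3.1771i and -0.4406 - 3.1771i


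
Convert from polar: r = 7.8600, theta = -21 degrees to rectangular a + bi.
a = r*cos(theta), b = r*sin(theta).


a = 7.8600*cos(-21°) = 7.8600*0.93358 = 7.3379
b = 7.8600*sin(-21°) = 7.8600*(-0.35837) = -2.8168

7.3379 - 2.8168i


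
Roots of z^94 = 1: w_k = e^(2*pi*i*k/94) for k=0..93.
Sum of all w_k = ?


The sum of all 94th roots of unity is 0.
Geometric series: (1 - w^94)/(1 - w) = (1-1)/(1-w) = 0 since w^94 = 1, w ≠ 1.
Alternatively: coefficient of z^93 in z^94 - 1 is 0.

0


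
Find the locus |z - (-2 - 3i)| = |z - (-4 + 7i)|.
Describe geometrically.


Equal distances means the locus is the perpendicular bisector of z1 and z2.
Midpoint = ((-2+(-4))/2, (-3+7)/2) = (-3.0000, 2.0000)

Perpendicular bisector through (-3.0000, 2.0000)


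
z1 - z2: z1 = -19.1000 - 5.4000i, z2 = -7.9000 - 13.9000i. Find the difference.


Real: -19.1 + 7.9 = -11.2
Imag: -5.4 + 13.9 = 8.5

-11.2000 + 8.5000i


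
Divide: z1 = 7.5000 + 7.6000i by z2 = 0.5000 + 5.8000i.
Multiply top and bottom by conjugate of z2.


Conjugate of z2 = 0.5000 - 5.8000i
Numerator: (7.5000 + 7.6000i)(0.5000 - 5.8000i) = 47.8300 - 39.7000i
Denominator: 0.5^2 + 5.8^2 = 33.89
Result = (47.8300 - 39.7000i)/33.89

1.4113 - 1.1714i


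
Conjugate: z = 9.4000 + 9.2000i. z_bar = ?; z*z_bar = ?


z_bar = 9.4000 - 9.2000i
z*z_bar = 9.4^2 + 9.2^2 = 88.36 + 84.64 = 173

z_bar = 9.4000 - 9.2000i, z*z_bar = 173


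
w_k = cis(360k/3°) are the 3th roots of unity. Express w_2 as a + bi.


Angle = 360*2/3 = 240°
a = cos(240°) = -0.5000
b = sin(240°) = -0.8660

-0.5000 - 0.8660i


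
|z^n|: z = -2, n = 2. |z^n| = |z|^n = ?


|z| = sqrt(4+0) = sqrt(4) = 2
|z^2| = |z|^2 = 2^2 = 4

|z^2| = 4


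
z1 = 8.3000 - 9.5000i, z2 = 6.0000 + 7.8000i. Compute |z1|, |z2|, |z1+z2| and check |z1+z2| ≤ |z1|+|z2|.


|z1| = sqrt(8.3^2 + (-9.5)^2) = sqrt(159.14) = 12.6151
|z2| = sqrt(6^2 + 7.8^2) = sqrt(96.84) = 9.8407
z1+z2 = 14.3000 - 1.7000i
|z1+z2| = sqrt(207.38) = 14.4007
|z1|+|z2| = 12.6151 + 9.8407 = 22.4558

|z1+z2| = 14.4007 ≤ |z1|+|z2| = 22.4558 (verified)


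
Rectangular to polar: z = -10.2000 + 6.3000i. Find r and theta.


r = sqrt(104.04+39.69) = sqrt(143.73) = 11.9887
theta = atan2(6.3, -10.2) = 148.2986 degrees

r = 11.9887, theta = 148.2986 degrees


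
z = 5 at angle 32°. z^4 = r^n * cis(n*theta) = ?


r^4 = 5^4 = 625
n*theta = 4*32° = 128° = 128° (mod 360)
a = 625*cos(128°) = -384.7884
b = 625*sin(128°) = 492.5067

625 cis(128°) = -384.7884 + 492.5067i


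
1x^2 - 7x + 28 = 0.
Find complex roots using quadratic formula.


disc = (-7)^2 - 4*1*28 = 49 - 112 = -63
sqrt(|disc|) = sqrt(63) = 7.9373
Real part = 7/(2*1) = 3.5000
Imag part = 7.9373/(2*1) = 3.9686

3.5000 ± 3.9686i


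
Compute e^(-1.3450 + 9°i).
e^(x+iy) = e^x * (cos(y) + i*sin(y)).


e^-1.3450 = 0.2605
cos(9°) = 0.9877
sin(9°) = 0.15643
Real = 0.2605*0.9877 = 0.2573
Imag = 0.2605*0.15643 = 0.0408

0.2573 + 0.0408i


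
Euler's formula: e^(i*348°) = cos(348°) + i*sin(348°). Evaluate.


cos(348°) = 0.9781
sin(348°) = -0.2079

e^(i*348°) = 0.9781 - 0.2079i


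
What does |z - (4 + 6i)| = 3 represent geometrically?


|z - z0| = r is a circle with center z0 and radius r.
Center = (4, 6), radius = 3

Circle with center (4, 6) and radius 3


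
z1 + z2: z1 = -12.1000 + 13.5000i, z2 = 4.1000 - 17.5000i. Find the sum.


Real: -12.1 + 4.1 = -8
Imag: 13.5 - 17.5 = -4

-8.0000 - 4.0000i


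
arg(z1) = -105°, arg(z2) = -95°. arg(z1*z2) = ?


arg(z1*z2) = -105° - 95° = -200°
Normalized to (-180°, 180°]: 160°

160°


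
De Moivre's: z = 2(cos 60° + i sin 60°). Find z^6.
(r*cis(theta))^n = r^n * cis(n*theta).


r^6 = 2^6 = 64
n*theta = 6*60° = 360° = 0° (mod 360)
a = 64*cos(0°) = 64.0000
b = 64*sin(0°) = 0

64 cis(0°) = 64.0000 + 0i


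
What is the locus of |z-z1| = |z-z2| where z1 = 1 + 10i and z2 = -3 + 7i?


Equal distances means the locus is the perpendicular bisector of z1 and z2.
Midpoint = ((1+(-3))/2, (10+7)/2) = (-1.0000, 8.5000)

Perpendicular bisector through (-1.0000, 8.5000)


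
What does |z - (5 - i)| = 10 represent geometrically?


|z - z0| = r is a circle with center z0 and radius r.
Center = (5, -1), radius = 10

Circle with center (5, -1) and radius 10


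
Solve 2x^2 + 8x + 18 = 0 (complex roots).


disc = 8^2 - 4*2*18 = 64 - 144 = -80
sqrt(|disc|) = sqrt(80) = 8.9443
Real part = -8/(2*2) = -2.0000
Imag part = 8.9443/(2*2) = 2.2361

-2.0000 ± 2.2361i


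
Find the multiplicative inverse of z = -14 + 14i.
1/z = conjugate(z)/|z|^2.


|z|^2 = 196+196 = 392
1/z = (-14 - 14i)/392

1/z = -0.0357 - 0.0357i


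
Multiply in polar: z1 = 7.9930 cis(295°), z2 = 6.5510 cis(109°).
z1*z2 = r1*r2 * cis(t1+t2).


r = 7.9930 * 6.5510 = 52.3621
theta = 295° + 109° = 404° = 44° (mod 360)

52.3621 cis(44°)


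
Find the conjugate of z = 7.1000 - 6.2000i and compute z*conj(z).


z_bar = 7.1000 + 6.2000i
z*z_bar = 7.1^2 + (-6.2)^2 = 50.41 + 38.44 = 88.85

z_bar = 7.1000 + 6.2000i, z*z_bar = 88.85


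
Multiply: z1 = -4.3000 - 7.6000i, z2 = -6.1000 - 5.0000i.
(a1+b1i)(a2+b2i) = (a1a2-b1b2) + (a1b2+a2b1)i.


Real = -4.3*(-6.1) - (-7.6)*(-5) = 26.23 - 38 = -11.77
Imag = -4.3*(-5) - (6.1)*(-7.6) = 21.5 + 46.36 = 67.86

-11.7700 + 67.8600i


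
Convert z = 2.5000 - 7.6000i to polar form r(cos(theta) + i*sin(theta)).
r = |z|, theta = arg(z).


r = sqrt(6.25+57.76) = sqrt(64.01) = 8.0006
theta = atan2(-7.6, 2.5) = -71.7915 degrees

r = 8.0006, theta = -71.7915 degrees


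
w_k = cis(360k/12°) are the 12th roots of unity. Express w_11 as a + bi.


Angle = 360*11/12 = 330°
a = cos(330°) = 0.8660
b = sin(330°) = -0.5000

0.8660 - 0.5000i


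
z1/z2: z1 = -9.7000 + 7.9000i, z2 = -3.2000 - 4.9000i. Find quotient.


Conjugate of z2 = -3.2000 + 4.9000i
Numerator: (-9.7000 + 7.9000i)(-3.2000 + 4.9000i) = -7.6700 - 72.8100i
Denominator: (-3.2)^2 + (-4.9)^2 = 34.25
Result = (-7.6700 - 72.8100i)/34.25

-0.2239 - 2.1258i


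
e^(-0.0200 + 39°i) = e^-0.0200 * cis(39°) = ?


e^-0.0200 = 0.9802
cos(39°) = 0.77715
sin(39°) = 0.62932
Real = 0.9802*0.77715 = 0.7618
Imag = 0.9802*0.62932 = 0.6169

0.7618 + 0.6169i


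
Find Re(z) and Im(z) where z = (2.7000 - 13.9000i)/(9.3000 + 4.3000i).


Multiply by conjugate: (2.7000 - 13.9000i)(9.3000 - 4.3000i) / (9.3^2 + 4.3^2)
Numerator real = 2.7*9.3 - (13.9)*4.3 = -34.66
Numerator imag = -13.9*9.3 - 2.7*4.3 = -140.88
Denominator = 104.98
Re(z) = -34.66/104.98 = -0.3302
Im(z) = -140.88/104.98 = -1.3420

Re(z) = -0.3302, Im(z) = -1.3420


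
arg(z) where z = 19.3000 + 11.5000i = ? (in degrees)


Re = 19.3, Im = 11.5
arg = atan2(11.5, 19.3) = 30.7888 degrees

arg(z) = 30.7888 degrees


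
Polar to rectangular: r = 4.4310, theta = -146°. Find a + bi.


a = 4.4310*cos(-146°) = 4.4310*(-0.82904) = -3.6735
b = 4.4310*sin(-146°) = 4.4310*(-0.5592) = -2.4778

-3.6735 - 2.4778i


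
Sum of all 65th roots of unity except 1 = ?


With w = e^(2*pi*i/65), all 65 of the 65th roots of unity w^0 = 1, w, ..., w^(64) sum to 0: 1 + w + ... + w^(64) = (1 - w^65)/(1 - w) = 0 since w^65 = 1, w ≠ 1.
Removing the root 1: w + w^2 + ... + w^(64) = 0 - 1 = -1

Sum = -1


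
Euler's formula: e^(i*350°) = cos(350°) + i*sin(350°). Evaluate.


cos(350°) = 0.9848
sin(350°) = -0.1736

e^(i*350°) = 0.9848 - 0.1736i


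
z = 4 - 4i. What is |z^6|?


|z| = sqrt(16+16) = sqrt(32) = 5.6569
|z^6| = |z|^6 = (sqrt(32))^6 = 32^3 = 32768

|z^6| = 32768


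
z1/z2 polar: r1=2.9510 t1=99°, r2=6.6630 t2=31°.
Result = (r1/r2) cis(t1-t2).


r = 2.9510 / 6.6630 = 0.4429
theta = 99° - 31° = 68° = 68° (mod 360)

0.4429 cis(68°)


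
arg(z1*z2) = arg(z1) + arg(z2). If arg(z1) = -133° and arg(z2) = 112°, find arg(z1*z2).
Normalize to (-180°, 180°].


arg(z1*z2) = -133° + 112° = -21°
Normalized to (-180°, 180°]: -21°

-21°


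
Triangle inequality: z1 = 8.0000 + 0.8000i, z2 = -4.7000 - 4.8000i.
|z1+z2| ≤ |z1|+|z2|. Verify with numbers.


|z1| = sqrt(8^2 + 0.8^2) = sqrt(64.64) = 8.0399
|z2| = sqrt((-4.7)^2 + (-4.8)^2) = sqrt(45.13) = 6.7179
z1+z2 = 3.3000 - 4.0000i
|z1+z2| = sqrt(26.89) = 5.1856
|z1|+|z2| = 8.0399 + 6.7179 = 14.7578

|z1+z2| = 5.1856 ≤ |z1|+|z2| = 14.7578 (verified)


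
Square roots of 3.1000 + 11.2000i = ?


|z| = sqrt(9.61+125.44) = 11.6211
sqrt((|z|+a)/2) = sqrt((11.6211+3.1)/2) = sqrt(7.3606) = 2.7130
sqrt((|z|-a)/2) = sqrt((11.6211-3.1)/2) = sqrt(4.2606) = 2.0641

±(2.7130 + 2.0641i) i.e. 2.7130 + 2.0641i and -2.7130 - 2.0641i


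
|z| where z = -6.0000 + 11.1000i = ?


|z| = sqrt((-6)^2 + 11.1^2) = sqrt(36 + 123.21) = sqrt(159.21) = 12.6178

|z| = 12.6178


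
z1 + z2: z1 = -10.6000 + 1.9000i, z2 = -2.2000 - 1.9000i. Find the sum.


Real: -10.6 - 2.2 = -12.8
Imag: 1.9 - 1.9 = 0

-12.8000


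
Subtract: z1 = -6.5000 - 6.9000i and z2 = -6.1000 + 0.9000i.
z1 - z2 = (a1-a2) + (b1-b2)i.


Real: -6.5 + 6.1 = -0.4
Imag: -6.9 - 0.9 = -7.8

-0.4000 - 7.8000i


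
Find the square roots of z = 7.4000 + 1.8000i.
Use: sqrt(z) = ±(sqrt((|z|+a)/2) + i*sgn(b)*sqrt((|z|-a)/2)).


|z| = sqrt(54.76+3.24) = 7.6158
sqrt((|z|+a)/2) = sqrt((7.6158+7.4)/2) = sqrt(7.5079) = 2.7401
sqrt((|z|-a)/2) = sqrt((7.6158-7.4)/2) = sqrt(0.1079) = 0.3285

±(2.7401 + 0.3285i) i.e. 2.7401 + 0.3285i and -2.7401 - 0.3285i


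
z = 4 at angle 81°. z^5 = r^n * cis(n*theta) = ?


r^5 = 4^5 = 1024
n*theta = 5*81° = 405° = 45° (mod 360)
a = 1024*cos(45°) = 724.0773
b = 1024*sin(45°) = 724.0773

1024 cis(45°) = 724.0773 + 724.0773i


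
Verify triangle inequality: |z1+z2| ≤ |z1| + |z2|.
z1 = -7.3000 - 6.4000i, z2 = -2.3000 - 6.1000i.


|z1| = sqrt((-7.3)^2 + (-6.4)^2) = sqrt(94.25) = 9.7082
|z2| = sqrt((-2.3)^2 + (-6.1)^2) = sqrt(42.5) = 6.5192
z1+z2 = -9.6000 - 12.5000i
|z1+z2| = sqrt(248.41) = 15.7610
|z1|+|z2| = 9.7082 + 6.5192 = 16.2274

|z1+z2| = 15.7610 ≤ |z1|+|z2| = 16.2274 (verified)


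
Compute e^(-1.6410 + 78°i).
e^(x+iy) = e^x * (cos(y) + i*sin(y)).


e^-1.6410 = 0.1938
cos(78°) = 0.2079
sin(78°) = 0.9781
Real = 0.1938*0.2079 = 0.0403
Imag = 0.1938*0.9781 = 0.1896

0.0403 + 0.1896i


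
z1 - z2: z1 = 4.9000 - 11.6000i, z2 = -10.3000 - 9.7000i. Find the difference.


Real: 4.9 + 10.3 = 15.2
Imag: -11.6 + 9.7 = -1.9

15.2000 - 1.9000i


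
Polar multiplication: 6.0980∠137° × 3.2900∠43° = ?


r = 6.0980 * 3.2900 = 20.0624
theta = 137° + 43° = 180° = 180° (mod 360)

20.0624 cis(180°)


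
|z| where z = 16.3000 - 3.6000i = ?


|z| = sqrt(16.3^2 + (-3.6)^2) = sqrt(265.69 + 12.96) = sqrt(278.65) = 16.6928

|z| = 16.6928


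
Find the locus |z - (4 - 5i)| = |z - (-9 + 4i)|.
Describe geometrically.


Equal distances means the locus is the perpendicular bisector of z1 and z2.
Midpoint = ((4+(-9))/2, (-5+4)/2) = (-2.5000, -0.5000)

Perpendicular bisector through (-2.5000, -0.5000)


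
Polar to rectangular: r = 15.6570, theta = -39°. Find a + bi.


a = 15.6570*cos(-39°) = 15.6570*0.77715 = 12.1678
b = 15.6570*sin(-39°) = 15.6570*(-0.62932) = -9.8533

12.1678 - 9.8533i


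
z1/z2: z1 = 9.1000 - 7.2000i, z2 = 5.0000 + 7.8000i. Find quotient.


Conjugate of z2 = 5.0000 - 7.8000i
Numerator: (9.1000 - 7.2000i)(5.0000 - 7.8000i) = -10.6600 - 106.9800i
Denominator: 5^2 + 7.8^2 = 85.84
Result = (-10.6600 - 106.9800i)/85.84

-0.1242 - 1.2463i


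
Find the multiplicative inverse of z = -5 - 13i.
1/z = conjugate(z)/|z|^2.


|z|^2 = 25+169 = 194
1/z = (-5 + 13i)/194

1/z = -0.0258 + 0.0670i


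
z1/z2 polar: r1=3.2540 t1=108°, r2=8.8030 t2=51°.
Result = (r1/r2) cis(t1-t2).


r = 3.2540 / 8.8030 = 0.3696
theta = 108° - 51° = 57° = 57° (mod 360)

0.3696 cis(57°)


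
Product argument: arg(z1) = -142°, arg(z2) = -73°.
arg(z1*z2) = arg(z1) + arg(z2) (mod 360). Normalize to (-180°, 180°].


arg(z1*z2) = -142° - 73° = -215°
Normalized to (-180°, 180°]: 145°

145°


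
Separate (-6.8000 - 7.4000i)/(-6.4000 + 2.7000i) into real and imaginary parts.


Multiply by conjugate: (-6.8000 - 7.4000i)(-6.4000 - 2.7000i) / ((-6.4)^2 + 2.7^2)
Numerator real = -6.8*(-6.4) - (7.4)*2.7 = 23.54
Numerator imag = -7.4*(-6.4) - (-6.8)*2.7 = 65.72
Denominator = 48.25
Re(z) = 23.54/48.25 = 0.4879
Im(z) = 65.72/48.25 = 1.3621

Re(z) = 0.4879, Im(z) = 1.3621


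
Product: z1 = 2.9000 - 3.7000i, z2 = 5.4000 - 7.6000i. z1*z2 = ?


Real = 2.9*5.4 - (-3.7)*(-7.6) = 15.66 - 28.12 = -12.46
Imag = 2.9*(-7.6) + 5.4*(-3.7) = -22.04 - (19.98) = -42.02

-12.4600 - 42.0200i


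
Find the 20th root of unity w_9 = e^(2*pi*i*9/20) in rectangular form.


Angle = 360*9/20 = 162°
a = cos(162°) = -0.9511
b = sin(162°) = 0.3090

-0.9511 + 0.3090i


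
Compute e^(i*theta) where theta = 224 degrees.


cos(224°) = -0.7193
sin(224°) = -0.6947

e^(i*224°) = -0.7193 - 0.6947i


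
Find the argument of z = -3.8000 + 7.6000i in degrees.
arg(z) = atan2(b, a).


Re = -3.8, Im = 7.6
arg = atan2(7.6, -3.8) = 116.5651 degrees

arg(z) = 116.5651 degrees


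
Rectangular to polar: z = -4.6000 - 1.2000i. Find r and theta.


r = sqrt(21.16+1.44) = sqrt(22.6) = 4.7539
theta = atan2(-1.2, -4.6) = -165.3791 degrees

r = 4.7539, theta = -165.3791 degrees


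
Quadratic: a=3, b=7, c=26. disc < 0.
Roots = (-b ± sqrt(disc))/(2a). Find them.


disc = 7^2 - 4*3*26 = 49 - 312 = -263
sqrt(|disc|) = sqrt(263) = 16.2173
Real part = -7/(2*3) = -1.1667
Imag part = 16.2173/(2*3) = 2.7029

-1.1667 ± 2.7029i


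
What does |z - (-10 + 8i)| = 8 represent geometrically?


|z - z0| = r is a circle with center z0 and radius r.
Center = (-10, 8), radius = 8

Circle with center (-10, 8) and radius 8


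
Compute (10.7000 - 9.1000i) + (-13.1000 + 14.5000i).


Real: 10.7 - 13.1 = -2.4
Imag: -9.1 + 14.5 = 5.4

-2.4000 + 5.4000i


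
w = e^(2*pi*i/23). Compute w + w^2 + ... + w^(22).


With w = e^(2*pi*i/23), all 23 of the 23th roots of unity w^0 = 1, w, ..., w^(22) sum to 0: 1 + w + ... + w^(22) = (1 - w^23)/(1 - w) = 0 since w^23 = 1, w ≠ 1.
Removing the root 1: w + w^2 + ... + w^(22) = 0 - 1 = -1

Sum = -1


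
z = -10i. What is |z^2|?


|z| = sqrt(0+100) = sqrt(100) = 10
|z^2| = |z|^2 = 10^2 = 100

|z^2| = 100


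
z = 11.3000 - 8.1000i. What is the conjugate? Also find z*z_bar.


z_bar = 11.3000 + 8.1000i
z*z_bar = 11.3^2 + (-8.1)^2 = 127.69 + 65.61 = 193.3

z_bar = 11.3000 + 8.1000i, z*z_bar = 193.3


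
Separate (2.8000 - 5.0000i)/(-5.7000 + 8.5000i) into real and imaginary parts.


Multiply by conjugate: (2.8000 - 5.0000i)(-5.7000 - 8.5000i) / ((-5.7)^2 + 8.5^2)
Numerator real = 2.8*(-5.7) - (5)*8.5 = -58.46
Numerator imag = -5*(-5.7) - 2.8*8.5 = 4.7
Denominator = 104.74
Re(z) = -58.46/104.74 = -0.5581
Im(z) = 4.7/104.74 = 0.0449

Re(z) = -0.5581, Im(z) = 0.0449


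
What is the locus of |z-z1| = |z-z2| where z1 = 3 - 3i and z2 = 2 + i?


Equal distances means the locus is the perpendicular bisector of z1 and z2.
Midpoint = ((3+2)/2, (-3+1)/2) = (2.5000, -1.0000)

Perpendicular bisector through (2.5000, -1.0000)


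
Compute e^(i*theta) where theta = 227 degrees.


cos(227°) = -0.6820
sin(227°) = -0.7314

e^(i*227°) = -0.6820 - 0.7314i


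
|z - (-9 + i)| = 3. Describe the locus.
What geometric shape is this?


|z - z0| = r is a circle with center z0 and radius r.
Center = (-9, 1), radius = 3

Circle with center (-9, 1) and radius 3


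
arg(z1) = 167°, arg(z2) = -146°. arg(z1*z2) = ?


arg(z1*z2) = 167° - 146° = 21°
Normalized to (-180°, 180°]: 21°

21°


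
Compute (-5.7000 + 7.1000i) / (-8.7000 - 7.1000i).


Conjugate of z2 = -8.7000 + 7.1000i
Numerator: (-5.7000 + 7.1000i)(-8.7000 + 7.1000i) = -0.8200 - 102.2400i
Denominator: (-8.7)^2 + (-7.1)^2 = 126.1
Result = (-0.8200 - 102.2400i)/126.1

-0.0065 - 0.8108i


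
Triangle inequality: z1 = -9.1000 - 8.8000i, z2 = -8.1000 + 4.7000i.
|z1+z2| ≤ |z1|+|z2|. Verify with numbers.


|z1| = sqrt((-9.1)^2 + (-8.8)^2) = sqrt(160.25) = 12.6590
|z2| = sqrt((-8.1)^2 + 4.7^2) = sqrt(87.7) = 9.3648
z1+z2 = -17.2000 - 4.1000i
|z1+z2| = sqrt(312.65) = 17.6819
|z1|+|z2| = 12.6590 + 9.3648 = 22.0238

|z1+z2| = 17.6819 ≤ |z1|+|z2| = 22.0238 (verified)


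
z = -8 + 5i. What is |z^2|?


|z| = sqrt(64+25) = sqrt(89) = 9.4340
|z^2| = |z|^2 = (sqrt(89))^2 = 89

|z^2| = 89


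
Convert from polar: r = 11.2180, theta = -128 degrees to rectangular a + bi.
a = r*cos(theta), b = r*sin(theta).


a = 11.2180*cos(-128°) = 11.2180*(-0.61566) = -6.9065
b = 11.2180*sin(-128°) = 11.2180*(-0.78801) = -8.8399

-6.9065 - 8.8399i


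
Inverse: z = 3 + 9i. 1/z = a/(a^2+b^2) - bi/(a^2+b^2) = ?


|z|^2 = 9+81 = 90
1/z = (3 - 9i)/90

1/z = 0.0333 - 0.1000i


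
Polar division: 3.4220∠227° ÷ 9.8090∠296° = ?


r = 3.4220 / 9.8090 = 0.3489
theta = 227° - 296° = -69° = 291° (mod 360)

0.3489 cis(291°)


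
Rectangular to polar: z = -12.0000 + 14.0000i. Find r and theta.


r = sqrt(144+196) = sqrt(340) = 18.4391
theta = atan2(14, -12) = 130.6013 degrees

r = 18.4391, theta = 130.6013 degrees


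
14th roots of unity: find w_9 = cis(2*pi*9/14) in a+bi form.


Angle = 360*9/14 = 231.4286°
a = cos(231.4286°) = -0.6235
b = sin(231.4286°) = -0.7818

-0.6235 - 0.7818i


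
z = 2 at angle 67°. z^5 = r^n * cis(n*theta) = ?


r^5 = 2^5 = 32
n*theta = 5*67° = 335° = 335° (mod 360)
a = 32*cos(335°) = 29.0018
b = 32*sin(335°) = -13.5238

32 cis(335°) = 29.0018 - 13.5238i


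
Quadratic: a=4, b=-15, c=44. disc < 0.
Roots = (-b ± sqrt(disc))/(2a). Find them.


disc = (-15)^2 - 4*4*44 = 225 - 704 = -479
sqrt(|disc|) = sqrt(479) = 21.8861
Real part = 15/(2*4) = 1.8750
Imag part = 21.8861/(2*4) = 2.7358

1.8750 ± 2.7358i


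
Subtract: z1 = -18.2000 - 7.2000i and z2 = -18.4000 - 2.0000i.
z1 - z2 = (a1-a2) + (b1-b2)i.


Real: -18.2 + 18.4 = 0.2
Imag: -7.2 + 2 = -5.2

0.2000 - 5.2000i


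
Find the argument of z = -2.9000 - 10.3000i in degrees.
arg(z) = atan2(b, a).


Re = -2.9, Im = -10.3
arg = atan2(-10.3, -2.9) = -105.7247 degrees

arg(z) = -105.7247 degrees


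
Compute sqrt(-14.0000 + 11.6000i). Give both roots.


|z| = sqrt(196+134.56) = 18.1813
sqrt((|z|+a)/2) = sqrt((18.1813+(-14))/2) = sqrt(2.0907) = 1.4459
sqrt((|z|-a)/2) = sqrt((18.1813-(-14))/2) = sqrt(16.0907) = 4.0113

±(1.4459 + 4.0113i) i.e. 1.4459 + 4.0113i and -1.4459 - 4.0113i


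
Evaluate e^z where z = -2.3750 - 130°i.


e^-2.3750 = 0.093014
cos(-130°) = -0.6428
sin(-130°) = -0.76604
Real = 0.093014*(-0.6428) = -0.0598
Imag = 0.093014*(-0.76604) = -0.0713

-0.0598 - 0.0713i


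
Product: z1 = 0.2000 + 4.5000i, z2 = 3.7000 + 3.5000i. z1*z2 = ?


Real = 0.2*3.7 - 4.5*3.5 = 0.74 - 15.75 = -15.01
Imag = 0.2*3.5 + 3.7*4.5 = 0.7 + 16.65 = 17.35

-15.0100 + 17.3500i


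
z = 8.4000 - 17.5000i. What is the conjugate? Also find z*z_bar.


z_bar = 8.4000 + 17.5000i
z*z_bar = 8.4^2 + (-17.5)^2 = 70.56 + 306.25 = 376.81

z_bar = 8.4000 + 17.5000i, z*z_bar = 376.81


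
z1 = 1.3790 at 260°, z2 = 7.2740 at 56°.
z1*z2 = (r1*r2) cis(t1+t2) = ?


r = 1.3790 * 7.2740 = 10.0308
theta = 260° + 56° = 316° = 316° (mod 360)

10.0308 cis(316°)


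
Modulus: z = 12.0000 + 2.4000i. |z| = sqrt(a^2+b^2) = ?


|z| = sqrt(12^2 + 2.4^2) = sqrt(144 + 5.76) = sqrt(149.76) = 12.2376

|z| = 12.2376


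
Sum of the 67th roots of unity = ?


The sum of all 67th roots of unity is 0.
Geometric series: (1 - w^67)/(1 - w) = (1-1)/(1-w) = 0 since w^67 = 1, w ≠ 1.
Alternatively: coefficient of z^66 in z^67 - 1 is 0.

0


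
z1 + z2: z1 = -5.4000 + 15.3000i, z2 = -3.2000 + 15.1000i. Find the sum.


Real: -5.4 - 3.2 = -8.6
Imag: 15.3 + 15.1 = 30.4

-8.6000 + 30.4000i


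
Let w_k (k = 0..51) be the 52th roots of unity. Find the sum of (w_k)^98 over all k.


The roots are w_k = w^k with w = e^(2*pi*i/52), and (w^k)^98 = (w^98)^k.
So S = 1 + u + u^2 + ... + u^(51) with u = w^98.
98 = 1*52 + 46, so 98 is not a multiple of 52: u = (w^52)^1 * w^46 = w^46 ≠ 1 (w is a primitive 52th root), while u^52 = (w^52)^98 = 1.
Geometric series: S = (1 - u^52)/(1 - u) = (1 - 1)/(1 - u) = 0

S = 0


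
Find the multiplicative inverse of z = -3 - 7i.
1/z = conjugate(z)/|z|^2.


|z|^2 = 9+49 = 58
1/z = (-3 + 7i)/58

1/z = -0.0517 + 0.1207i


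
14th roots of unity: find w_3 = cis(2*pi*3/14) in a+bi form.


Angle = 360*3/14 = 77.1429°
a = cos(77.1429°) = 0.2225
b = sin(77.1429°) = 0.9749

0.2225 + 0.9749i


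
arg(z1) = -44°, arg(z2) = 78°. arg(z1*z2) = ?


arg(z1*z2) = -44° + 78° = 34°
Normalized to (-180°, 180°]: 34°

34°


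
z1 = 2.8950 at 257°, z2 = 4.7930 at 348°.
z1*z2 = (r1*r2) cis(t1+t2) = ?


r = 2.8950 * 4.7930 = 13.8757
theta = 257° + 348° = 605° = 245° (mod 360)

13.8757 cis(245°)


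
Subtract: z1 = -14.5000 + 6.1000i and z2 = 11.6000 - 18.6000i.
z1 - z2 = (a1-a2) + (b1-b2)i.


Real: -14.5 - 11.6 = -26.1
Imag: 6.1 + 18.6 = 24.7

-26.1000 + 24.7000i


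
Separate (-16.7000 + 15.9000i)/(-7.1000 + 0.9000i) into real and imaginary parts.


Multiply by conjugate: (-16.7000 + 15.9000i)(-7.1000 - 0.9000i) / ((-7.1)^2 + 0.9^2)
Numerator real = -16.7*(-7.1) + 15.9*0.9 = 132.88
Numerator imag = 15.9*(-7.1) - (-16.7)*0.9 = -97.86
Denominator = 51.22
Re(z) = 132.88/51.22 = 2.5943
Im(z) = -97.86/51.22 = -1.9106

Re(z) = 2.5943, Im(z) = -1.9106


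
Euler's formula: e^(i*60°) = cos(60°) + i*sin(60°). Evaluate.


cos(60°) = 0.5000
sin(60°) = 0.8660

e^(i*60°) = 0.5000 + 0.8660i


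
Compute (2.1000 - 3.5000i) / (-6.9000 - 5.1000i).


Conjugate of z2 = -6.9000 + 5.1000i
Numerator: (2.1000 - 3.5000i)(-6.9000 + 5.1000i) = 3.3600 + 34.8600i
Denominator: (-6.9)^2 + (-5.1)^2 = 73.62
Result = (3.3600 + 34.8600i)/73.62

0.0456 + 0.4735i


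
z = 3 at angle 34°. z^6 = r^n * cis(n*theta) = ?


r^6 = 3^6 = 729
n*theta = 6*34° = 204° = 204° (mod 360)
a = 729*cos(204°) = -665.9746
b = 729*sin(204°) = -296.5110

729 cis(204°) = -665.9746 - 296.5110i


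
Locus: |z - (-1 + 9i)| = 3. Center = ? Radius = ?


|z - z0| = r is a circle with center z0 and radius r.
Center = (-1, 9), radius = 3

Circle with center (-1, 9) and radius 3


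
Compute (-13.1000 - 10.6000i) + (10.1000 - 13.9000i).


Real: -13.1 + 10.1 = -3
Imag: -10.6 - 13.9 = -24.5

-3.0000 - 24.5000i


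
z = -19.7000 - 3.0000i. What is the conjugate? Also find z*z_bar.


z_bar = -19.7000 + 3.0000i
z*z_bar = (-19.7)^2 + (-3)^2 = 388.09 + 9 = 397.09

z_bar = -19.7000 + 3.0000i, z*z_bar = 397.09


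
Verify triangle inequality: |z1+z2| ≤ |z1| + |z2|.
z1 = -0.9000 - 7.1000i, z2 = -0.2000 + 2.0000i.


|z1| = sqrt((-0.9)^2 + (-7.1)^2) = sqrt(51.22) = 7.1568
|z2| = sqrt((-0.2)^2 + 2^2) = sqrt(4.04) = 2.0100
z1+z2 = -1.1000 - 5.1000i
|z1+z2| = sqrt(27.22) = 5.2173
|z1|+|z2| = 7.1568 + 2.0100 = 9.1668

|z1+z2| = 5.2173 ≤ |z1|+|z2| = 9.1668 (verified)


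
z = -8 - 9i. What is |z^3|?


|z| = sqrt(64+81) = sqrt(145) = 12.0416
|z^3| = |z|^3 = (sqrt(145))^3 = 145*sqrt(145)

|z^3| = 145*sqrt(145) ≈ 1746.0312


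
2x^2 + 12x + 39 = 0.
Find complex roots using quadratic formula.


disc = 12^2 - 4*2*39 = 144 - 312 = -168
sqrt(|disc|) = sqrt(168) = 12.9615
Real part = -12/(2*2) = -3.0000
Imag part = 12.9615/(2*2) = 3.2404

-3.0000 ± 3.2404i


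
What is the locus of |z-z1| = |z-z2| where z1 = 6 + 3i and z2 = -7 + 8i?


Equal distances means the locus is the perpendicular bisector of z1 and z2.
Midpoint = ((6+(-7))/2, (3+8)/2) = (-0.5000, 5.5000)

Perpendicular bisector through (-0.5000, 5.5000)


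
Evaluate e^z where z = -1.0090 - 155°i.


e^-1.0090 = 0.3646
cos(-155°) = -0.9063
sin(-155°) = -0.4226
Real = 0.3646*(-0.9063) = -0.3304
Imag = 0.3646*(-0.4226) = -0.1541

-0.3304 - 0.1541i


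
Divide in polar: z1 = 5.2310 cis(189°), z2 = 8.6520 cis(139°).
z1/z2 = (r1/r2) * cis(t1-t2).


r = 5.2310 / 8.6520 = 0.6046
theta = 189° - 139° = 50° = 50° (mod 360)

0.6046 cis(50°)


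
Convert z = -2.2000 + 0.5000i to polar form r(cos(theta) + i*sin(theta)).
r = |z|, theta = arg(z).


r = sqrt(4.84+0.25) = sqrt(5.09) = 2.2561
theta = atan2(0.5, -2.2) = 167.1957 degrees

r = 2.2561, theta = 167.1957 degrees


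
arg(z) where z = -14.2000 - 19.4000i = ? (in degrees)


Re = -14.2, Im = -19.4
arg = atan2(-19.4, -14.2) = -126.2026 degrees

arg(z) = -126.2026 degrees


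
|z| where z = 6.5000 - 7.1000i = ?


|z| = sqrt(6.5^2 + (-7.1)^2) = sqrt(42.25 + 50.41) = sqrt(92.66) = 9.6260

|z| = 9.6260


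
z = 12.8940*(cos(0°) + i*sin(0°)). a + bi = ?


a = 12.8940*cos(0°) = 12.8940*1 = 12.8940
b = 12.8940*sin(0°) = 12.8940*0 = 0

12.8940 + 0i


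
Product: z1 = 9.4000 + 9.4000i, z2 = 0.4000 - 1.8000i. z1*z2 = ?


Real = 9.4*0.4 - 9.4*(-1.8) = 3.76 - (-16.92) = 20.68
Imag = 9.4*(-1.8) + 0.4*9.4 = -16.92 + 3.76 = -13.16

20.6800 - 13.1600i


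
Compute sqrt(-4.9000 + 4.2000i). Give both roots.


|z| = sqrt(24.01+17.64) = 6.4537
sqrt((|z|+a)/2) = sqrt((6.4537+(-4.9))/2) = sqrt(0.7768) = 0.8814
sqrt((|z|-a)/2) = sqrt((6.4537-(-4.9))/2) = sqrt(5.6768) = 2.3826

±(0.8814 + 2.3826i) i.e. 0.8814 + 2.3826i and -0.8814 - 2.3826i


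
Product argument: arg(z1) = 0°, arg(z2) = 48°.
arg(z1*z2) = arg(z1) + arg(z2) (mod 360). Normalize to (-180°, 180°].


arg(z1*z2) = 0° + 48° = 48°
Normalized to (-180°, 180°]: 48°

48°


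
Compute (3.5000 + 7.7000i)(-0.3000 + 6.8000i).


Real = 3.5*(-0.3) - 7.7*6.8 = -1.05 - 52.36 = -53.41
Imag = 3.5*6.8 - (0.3)*7.7 = 23.8 - (2.31) = 21.49

-53.4100 + 21.4900i


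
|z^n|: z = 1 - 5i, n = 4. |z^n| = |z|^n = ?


|z| = sqrt(1+25) = sqrt(26) = 5.0990
|z^4| = |z|^4 = (sqrt(26))^4 = 26^2 = 676

|z^4| = 676


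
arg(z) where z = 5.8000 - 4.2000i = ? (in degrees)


Re = 5.8, Im = -4.2
arg = atan2(-4.2, 5.8) = -35.9097 degrees

arg(z) = -35.9097 degrees


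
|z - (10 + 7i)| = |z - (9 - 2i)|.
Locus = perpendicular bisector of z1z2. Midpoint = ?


Equal distances means the locus is the perpendicular bisector of z1 and z2.
Midpoint = ((10+9)/2, (7+(-2))/2) = (9.5000, 2.5000)

Perpendicular bisector through (9.5000, 2.5000)


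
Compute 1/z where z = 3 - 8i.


|z|^2 = 9+64 = 73
1/z = (3 + 8i)/73

1/z = 0.0411 + 0.1096i


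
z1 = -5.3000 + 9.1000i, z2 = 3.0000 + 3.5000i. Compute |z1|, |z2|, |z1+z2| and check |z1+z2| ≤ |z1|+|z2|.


|z1| = sqrt((-5.3)^2 + 9.1^2) = sqrt(110.9) = 10.5309
|z2| = sqrt(3^2 + 3.5^2) = sqrt(21.25) = 4.6098
z1+z2 = -2.3000 + 12.6000i
|z1+z2| = sqrt(164.05) = 12.8082
|z1|+|z2| = 10.5309 + 4.6098 = 15.1407

|z1+z2| = 12.8082 ≤ |z1|+|z2| = 15.1407 (verified)


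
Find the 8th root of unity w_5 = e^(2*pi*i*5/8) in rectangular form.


Angle = 360*5/8 = 225°
a = cos(225°) = -0.7071
b = sin(225°) = -0.7071

-0.7071 - 0.7071i


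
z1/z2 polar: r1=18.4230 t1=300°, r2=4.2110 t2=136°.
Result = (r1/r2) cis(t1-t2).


r = 18.4230 / 4.2110 = 4.3750
theta = 300° - 136° = 164° = 164° (mod 360)

4.3750 cis(164°)


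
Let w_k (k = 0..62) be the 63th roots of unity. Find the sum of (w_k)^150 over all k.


The roots are w_k = w^k with w = e^(2*pi*i/63), and (w^k)^150 = (w^150)^k.
So S = 1 + u + u^2 + ... + u^(62) with u = w^150.
150 = 2*63 + 24, so 150 is not a multiple of 63: u = (w^63)^2 * w^24 = w^24 ≠ 1 (w is a primitive 63th root), while u^63 = (w^63)^150 = 1.
Geometric series: S = (1 - u^63)/(1 - u) = (1 - 1)/(1 - u) = 0

S = 0


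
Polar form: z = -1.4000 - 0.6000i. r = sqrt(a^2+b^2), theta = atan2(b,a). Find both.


r = sqrt(1.96+0.36) = sqrt(2.32) = 1.5232
theta = atan2(-0.6, -1.4) = -156.8014 degrees

r = 1.5232, theta = -156.8014 degrees


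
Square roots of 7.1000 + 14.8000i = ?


|z| = sqrt(50.41+219.04) = 16.4149
sqrt((|z|+a)/2) = sqrt((16.4149+7.1)/2) = sqrt(11.7575) = 3.4289
sqrt((|z|-a)/2) = sqrt((16.4149-7.1)/2) = sqrt(4.6575) = 2.1581

±(3.4289 + 2.1581i) i.e. 3.4289 + 2.1581i and -3.4289 - 2.1581i


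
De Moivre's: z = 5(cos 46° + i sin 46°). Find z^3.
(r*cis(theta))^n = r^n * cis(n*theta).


r^3 = 5^3 = 125
n*theta = 3*46° = 138° = 138° (mod 360)
a = 125*cos(138°) = -92.8931
b = 125*sin(138°) = 83.6413

125 cis(138°) = -92.8931 + 83.6413i


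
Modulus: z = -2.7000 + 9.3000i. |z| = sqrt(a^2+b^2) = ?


|z| = sqrt((-2.7)^2 + 9.3^2) = sqrt(7.29 + 86.49) = sqrt(93.78) = 9.6840

|z| = 9.6840


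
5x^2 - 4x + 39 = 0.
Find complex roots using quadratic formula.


disc = (-4)^2 - 4*5*39 = 16 - 780 = -764
sqrt(|disc|) = sqrt(764) = 27.6405
Real part = 4/(2*5) = 0.4000
Imag part = 27.6405/(2*5) = 2.7641

0.4000 ± 2.7641i


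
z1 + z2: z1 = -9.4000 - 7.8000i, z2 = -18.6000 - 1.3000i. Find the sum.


Real: -9.4 - 18.6 = -28
Imag: -7.8 - 1.3 = -9.1

-28.0000 - 9.1000i


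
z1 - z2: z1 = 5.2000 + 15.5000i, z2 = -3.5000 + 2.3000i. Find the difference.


Real: 5.2 + 3.5 = 8.7
Imag: 15.5 - 2.3 = 13.2

8.7000 + 13.2000i


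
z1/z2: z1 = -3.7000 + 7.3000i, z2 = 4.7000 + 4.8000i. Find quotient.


Conjugate of z2 = 4.7000 - 4.8000i
Numerator: (-3.7000 + 7.3000i)(4.7000 - 4.8000i) = 17.6500 + 52.0700i
Denominator: 4.7^2 + 4.8^2 = 45.13
Result = (17.6500 + 52.0700i)/45.13

0.3911 + 1.1538i


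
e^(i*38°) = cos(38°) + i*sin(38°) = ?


cos(38°) = 0.7880
sin(38°) = 0.6157

e^(i*38°) = 0.7880 + 0.6157i


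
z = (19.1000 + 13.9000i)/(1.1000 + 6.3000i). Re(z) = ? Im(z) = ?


Multiply by conjugate: (19.1000 + 13.9000i)(1.1000 - 6.3000i) / (1.1^2 + 6.3^2)
Numerator real = 19.1*1.1 + 13.9*6.3 = 108.58
Numerator imag = 13.9*1.1 - 19.1*6.3 = -105.04
Denominator = 40.9
Re(z) = 108.58/40.9 = 2.6548
Im(z) = -105.04/40.9 = -2.5682

Re(z) = 2.6548, Im(z) = -2.5682


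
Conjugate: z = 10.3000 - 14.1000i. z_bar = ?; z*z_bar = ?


z_bar = 10.3000 + 14.1000i
z*z_bar = 10.3^2 + (-14.1)^2 = 106.09 + 198.81 = 304.9

z_bar = 10.3000 + 14.1000i, z*z_bar = 304.9


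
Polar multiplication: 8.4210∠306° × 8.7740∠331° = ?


r = 8.4210 * 8.7740 = 73.8859
theta = 306° + 331° = 637° = 277° (mod 360)

73.8859 cis(277°)


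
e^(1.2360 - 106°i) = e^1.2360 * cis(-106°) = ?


e^1.2360 = 3.4418
cos(-106°) = -0.27564
sin(-106°) = -0.96126
Real = 3.4418*(-0.27564) = -0.9487
Imag = 3.4418*(-0.96126) = -3.3085

-0.9487 - 3.3085i


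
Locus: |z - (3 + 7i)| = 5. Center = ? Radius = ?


|z - z0| = r is a circle with center z0 and radius r.
Center = (3, 7), radius = 5

Circle with center (3, 7) and radius 5


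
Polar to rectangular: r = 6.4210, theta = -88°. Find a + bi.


a = 6.4210*cos(-88°) = 6.4210*0.0349 = 0.2241
b = 6.4210*sin(-88°) = 6.4210*(-0.9994) = -6.4171

0.2241 - 6.4171i


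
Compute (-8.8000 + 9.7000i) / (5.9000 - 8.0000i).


Conjugate of z2 = 5.9000 + 8.0000i
Numerator: (-8.8000 + 9.7000i)(5.9000 + 8.0000i) = -129.5200 - 13.1700i
Denominator: 5.9^2 + (-8)^2 = 98.81
Result = (-129.5200 - 13.1700i)/98.81

-1.3108 - 0.1333i


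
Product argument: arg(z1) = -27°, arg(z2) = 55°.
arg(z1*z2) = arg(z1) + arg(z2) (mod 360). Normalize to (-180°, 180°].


arg(z1*z2) = -27° + 55° = 28°
Normalized to (-180°, 180°]: 28°

28°


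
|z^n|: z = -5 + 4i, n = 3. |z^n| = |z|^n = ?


|z| = sqrt(25+16) = sqrt(41) = 6.4031
|z^3| = |z|^3 = (sqrt(41))^3 = 41*sqrt(41)

|z^3| = 41*sqrt(41) ≈ 262.5281


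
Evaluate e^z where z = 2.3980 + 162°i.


e^2.3980 = 11.00115
cos(162°) = -0.951057
sin(162°) = 0.309017
Real = 11.00115*(-0.951057) = -10.4627
Imag = 11.00115*0.309017 = 3.3995

-10.4627 + 3.3995i


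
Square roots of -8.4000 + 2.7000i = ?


|z| = sqrt(70.56+7.29) = 8.8233
sqrt((|z|+a)/2) = sqrt((8.8233+(-8.4))/2) = sqrt(0.2116) = 0.4600
sqrt((|z|-a)/2) = sqrt((8.8233-(-8.4))/2) = sqrt(8.6116) = 2.9346

±(0.4600 + 2.9346i) i.e. 0.4600 + 2.9346i and -0.4600 - 2.9346i


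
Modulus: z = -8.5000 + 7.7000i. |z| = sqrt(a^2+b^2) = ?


|z| = sqrt((-8.5)^2 + 7.7^2) = sqrt(72.25 + 59.29) = sqrt(131.54) = 11.4691

|z| = 11.4691


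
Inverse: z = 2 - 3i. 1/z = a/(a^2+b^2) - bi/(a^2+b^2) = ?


|z|^2 = 4+9 = 13
1/z = (2 + 3i)/13

1/z = 0.1538 + 0.2308i


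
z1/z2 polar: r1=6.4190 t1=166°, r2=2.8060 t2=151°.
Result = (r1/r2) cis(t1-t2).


r = 6.4190 / 2.8060 = 2.2876
theta = 166° - 151° = 15° = 15° (mod 360)

2.2876 cis(15°)


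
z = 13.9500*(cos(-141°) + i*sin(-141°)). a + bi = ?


a = 13.9500*cos(-141°) = 13.9500*(-0.77715) = -10.8412
b = 13.9500*sin(-141°) = 13.9500*(-0.62932) = -8.7790

-10.8412 - 8.7790i


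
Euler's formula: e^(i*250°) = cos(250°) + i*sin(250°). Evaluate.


cos(250°) = -0.3420
sin(250°) = -0.9397

e^(i*250°) = -0.3420 - 0.9397i


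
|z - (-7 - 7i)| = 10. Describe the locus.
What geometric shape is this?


|z - z0| = r is a circle with center z0 and radius r.
Center = (-7, -7), radius = 10

Circle with center (-7, -7) and radius 10


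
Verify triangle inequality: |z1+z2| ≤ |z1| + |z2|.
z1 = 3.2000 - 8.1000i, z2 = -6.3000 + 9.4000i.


|z1| = sqrt(3.2^2 + (-8.1)^2) = sqrt(75.85) = 8.7092
|z2| = sqrt((-6.3)^2 + 9.4^2) = sqrt(128.05) = 11.3159
z1+z2 = -3.1000 + 1.3000i
|z1+z2| = sqrt(11.3) = 3.3615
|z1|+|z2| = 8.7092 + 11.3159 = 20.0251

|z1+z2| = 3.3615 ≤ |z1|+|z2| = 20.0251 (verified)


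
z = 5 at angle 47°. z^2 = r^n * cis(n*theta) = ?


r^2 = 5^2 = 25
n*theta = 2*47° = 94° = 94° (mod 360)
a = 25*cos(94°) = -1.7439
b = 25*sin(94°) = 24.9391

25 cis(94°) = -1.7439 + 24.9391i


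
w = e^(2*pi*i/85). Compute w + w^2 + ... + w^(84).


With w = e^(2*pi*i/85), all 85 of the 85th roots of unity w^0 = 1, w, ..., w^(84) sum to 0: 1 + w + ... + w^(84) = (1 - w^85)/(1 - w) = 0 since w^85 = 1, w ≠ 1.
Removing the root 1: w + w^2 + ... + w^(84) = 0 - 1 = -1

Sum = -1


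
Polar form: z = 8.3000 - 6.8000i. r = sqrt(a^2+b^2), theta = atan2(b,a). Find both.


r = sqrt(68.89+46.24) = sqrt(115.13) = 10.7299
theta = atan2(-6.8, 8.3) = -39.3270 degrees

r = 10.7299, theta = -39.3270 degrees


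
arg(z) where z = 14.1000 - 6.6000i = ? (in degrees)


Re = 14.1, Im = -6.6
arg = atan2(-6.6, 14.1) = -25.0836 degrees

arg(z) = -25.0836 degrees


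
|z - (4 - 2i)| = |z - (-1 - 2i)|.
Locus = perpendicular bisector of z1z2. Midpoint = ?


Equal distances means the locus is the perpendicular bisector of z1 and z2.
Midpoint = ((4+(-1))/2, (-2+(-2))/2) = (1.5000, -2.0000)

Perpendicular bisector through (1.5000, -2.0000)


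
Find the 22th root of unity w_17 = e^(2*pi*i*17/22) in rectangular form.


Angle = 360*17/22 = 278.1818°
a = cos(278.1818°) = 0.1423
b = sin(278.1818°) = -0.9898

0.1423 - 0.9898i


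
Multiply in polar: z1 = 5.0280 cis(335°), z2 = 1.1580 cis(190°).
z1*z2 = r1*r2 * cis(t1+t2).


r = 5.0280 * 1.1580 = 5.8224
theta = 335° + 190° = 525° = 165° (mod 360)

5.8224 cis(165°)


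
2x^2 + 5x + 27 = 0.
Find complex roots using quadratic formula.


disc = 5^2 - 4*2*27 = 25 - 216 = -191
sqrt(|disc|) = sqrt(191) = 13.8203
Real part = -5/(2*2) = -1.2500
Imag part = 13.8203/(2*2) = 3.4551

-1.2500 ± 3.4551i


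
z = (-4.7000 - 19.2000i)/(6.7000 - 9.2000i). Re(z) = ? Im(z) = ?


Multiply by conjugate: (-4.7000 - 19.2000i)(6.7000 + 9.2000i) / (6.7^2 + (-9.2)^2)
Numerator real = -4.7*6.7 - (19.2)*(-9.2) = 145.15
Numerator imag = -19.2*6.7 - (-4.7)*(-9.2) = -171.88
Denominator = 129.53
Re(z) = 145.15/129.53 = 1.1206
Im(z) = -171.88/129.53 = -1.3270

Re(z) = 1.1206, Im(z) = -1.3270


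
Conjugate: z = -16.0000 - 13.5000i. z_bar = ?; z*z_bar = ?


z_bar = -16.0000 + 13.5000i
z*z_bar = (-16)^2 + (-13.5)^2 = 256 + 182.25 = 438.25

z_bar = -16.0000 + 13.5000i, z*z_bar = 438.25


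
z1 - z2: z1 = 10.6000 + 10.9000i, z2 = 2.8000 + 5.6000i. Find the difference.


Real: 10.6 - 2.8 = 7.8
Imag: 10.9 - 5.6 = 5.3

7.8000 + 5.3000i


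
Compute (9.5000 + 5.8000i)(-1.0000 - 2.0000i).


Real = 9.5*(-1) - 5.8*(-2) = -9.5 - (-11.6) = 2.1
Imag = 9.5*(-2) - (1)*5.8 = -19 - (5.8) = -24.8

2.1000 - 24.8000i


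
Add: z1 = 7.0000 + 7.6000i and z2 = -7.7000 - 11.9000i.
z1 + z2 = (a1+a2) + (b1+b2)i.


Real: 7 - 7.7 = -0.7
Imag: 7.6 - 11.9 = -4.3

-0.7000 - 4.3000i


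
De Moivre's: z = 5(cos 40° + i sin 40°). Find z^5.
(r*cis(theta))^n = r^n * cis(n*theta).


r^5 = 5^5 = 3125
n*theta = 5*40° = 200° = 200° (mod 360)
a = 3125*cos(200°) = -2936.5394
b = 3125*sin(200°) = -1068.8129

3125 cis(200°) = -2936.5394 - 1068.8129i


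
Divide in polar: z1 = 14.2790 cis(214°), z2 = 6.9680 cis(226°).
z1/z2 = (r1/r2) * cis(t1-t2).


r = 14.2790 / 6.9680 = 2.0492
theta = 214° - 226° = -12° = 348° (mod 360)

2.0492 cis(348°)


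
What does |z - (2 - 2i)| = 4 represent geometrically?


|z - z0| = r is a circle with center z0 and radius r.
Center = (2, -2), radius = 4

Circle with center (2, -2) and radius 4


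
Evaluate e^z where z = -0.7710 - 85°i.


e^-0.7710 = 0.4626
cos(-85°) = 0.0872
sin(-85°) = -0.9962
Real = 0.4626*0.0872 = 0.0403
Imag = 0.4626*(-0.9962) = -0.4608

0.0403 - 0.4608i


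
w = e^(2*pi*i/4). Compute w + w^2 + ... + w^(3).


With w = e^(2*pi*i/4), all 4 of the 4th roots of unity w^0 = 1, w, ..., w^(3) sum to 0: 1 + w + ... + w^(3) = (1 - w^4)/(1 - w) = 0 since w^4 = 1, w ≠ 1.
Removing the root 1: w + w^2 + ... + w^(3) = 0 - 1 = -1

Sum = -1


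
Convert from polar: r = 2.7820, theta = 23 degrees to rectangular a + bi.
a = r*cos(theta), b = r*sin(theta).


a = 2.7820*cos(23°) = 2.7820*0.9205 = 2.5608
b = 2.7820*sin(23°) = 2.7820*0.39073 = 1.0870

2.5608 + 1.0870i


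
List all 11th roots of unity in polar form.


The 11th roots of unity are cis(360k/11°) for k=0..10
Angle step = 360/11 = 32.7273°
Primitive root: cis(32.7273°)
Primitive root = 0.8413 + 0.5406i

11 roots at angles: 0°, 32.7273°, 65.4545°, 98.1818°, 130.9091°, 163.6364°, 196.3636°, 229.0909°, 261.8182°, 294.5455°, 327.2727°


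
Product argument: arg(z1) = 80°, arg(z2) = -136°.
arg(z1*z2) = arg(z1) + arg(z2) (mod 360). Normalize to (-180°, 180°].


arg(z1*z2) = 80° - 136° = -56°
Normalized to (-180°, 180°]: -56°

-56°


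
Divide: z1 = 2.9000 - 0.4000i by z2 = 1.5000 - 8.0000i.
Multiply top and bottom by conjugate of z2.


Conjugate of z2 = 1.5000 + 8.0000i
Numerator: (2.9000 - 0.4000i)(1.5000 + 8.0000i) = 7.5500 + 22.6000i
Denominator: 1.5^2 + (-8)^2 = 66.25
Result = (7.5500 + 22.6000i)/66.25

0.1140 + 0.3411i
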